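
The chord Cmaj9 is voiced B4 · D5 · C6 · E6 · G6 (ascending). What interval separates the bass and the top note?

minor thirteenth

The outer voices are B4 and G6.
From B to G: 20 semitones over a thirteenth = minor.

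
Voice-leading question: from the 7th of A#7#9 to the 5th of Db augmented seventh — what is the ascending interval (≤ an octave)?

The 7th of A#7#9 is G#; the 5th of Db augmented seventh is A.
G# up to A is 1 semitone, a half step narrower than a major second, so the interval is minor.

minor second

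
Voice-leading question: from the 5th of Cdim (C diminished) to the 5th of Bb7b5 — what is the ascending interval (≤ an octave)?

The 5th of Cdim (C diminished) is Gb; the 5th of Bb7b5 is Fb.
Gb up to Fb is 10 semitones, a half step narrower than a major seventh, so the interval is minor.

m7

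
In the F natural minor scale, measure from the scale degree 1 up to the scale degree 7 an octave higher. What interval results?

F natural minor: F G Ab Bb C Db Eb.
That puts F below Eb.
14 letter names make it a fourteenth; at 22 semitones (a half step narrower than major) the quality is minor.

m14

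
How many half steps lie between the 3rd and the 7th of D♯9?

Spelling the chord: D♯ F𝄪 A♯ C♯ E♯.
F𝄪 to C♯ is a diminished fifth: 6 semitones.

6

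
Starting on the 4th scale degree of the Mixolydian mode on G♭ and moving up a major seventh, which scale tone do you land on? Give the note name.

Bb

The scale is G♭ A♭ B♭ C♭ D♭ E♭ F♭.
The 4th scale degree is C♭; a major seventh above that is B♭ — scale degree 3.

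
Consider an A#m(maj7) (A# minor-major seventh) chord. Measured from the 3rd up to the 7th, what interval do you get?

A# minor-major seventh is spelled A# C# E# G##.
The 3rd is C# and the 7th is G##.
C# up to G## is 8 semitones, a half step wider than a perfect fifth, so the interval is augmented.

augmented 5th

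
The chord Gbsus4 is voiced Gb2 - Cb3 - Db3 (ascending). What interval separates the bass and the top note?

The outer voices are Gb2 and Db3.
From Gb to Db is 7 semitones, exactly the perfect fifth.

perfect fifth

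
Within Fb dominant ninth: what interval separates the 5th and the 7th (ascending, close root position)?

The chord tones of Fb dominant ninth are Fb, Ab, Cb, Ebb, Gb.
That puts Cb below Ebb.
From Cb to Ebb: 3 semitones over a third = minor.

minor third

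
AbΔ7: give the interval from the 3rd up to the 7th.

AbΔ7: Ab C Eb G.
So we need the interval from C up to G.
Counting 5 letters and 7 half steps from C gives a perfect fifth.

perfect fifth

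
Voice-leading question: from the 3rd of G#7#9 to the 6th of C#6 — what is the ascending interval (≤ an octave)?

minor seventh

The 3rd of G#7#9 is B#; the 6th of C#6 is A#.
7 letter names make it a seventh; at 10 semitones (a half step narrower than major) the quality is minor.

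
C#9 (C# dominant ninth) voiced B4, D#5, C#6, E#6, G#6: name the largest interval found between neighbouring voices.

Adjacent intervals: B4→D#5 = major third; D#5→C#6 = minor seventh; C#6→E#6 = major third; E#6→G#6 = minor third.
The largest is D#5 to C#6, a minor seventh (10 semitones).

minor seventh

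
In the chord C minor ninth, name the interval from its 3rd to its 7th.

Spelling the chord: C–Eb–G–Bb–D.
That puts Eb below Bb.
Counting 5 letters and 7 half steps from Eb gives a perfect fifth.

perfect fifth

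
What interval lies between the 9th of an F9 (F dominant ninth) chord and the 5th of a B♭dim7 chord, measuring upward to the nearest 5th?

The 9th of F9 (F dominant ninth) is G; the 5th of B♭dim7 is F♭.
7 letter names make it a seventh; at 9 semitones (a whole step narrower than major) the quality is diminished.

diminished 7th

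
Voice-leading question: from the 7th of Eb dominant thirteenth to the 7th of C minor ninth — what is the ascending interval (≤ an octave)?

major sixth

Eb dominant thirteenth has Db as its 7th, and C minor ninth has Bb as its 7th.
From Db to Bb is 9 semitones, exactly the major sixth.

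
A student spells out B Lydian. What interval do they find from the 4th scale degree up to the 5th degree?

Spelling B Lydian: B C# D# E# F# G# A#.
The 4th scale degree is E# and the 5th degree is F#.
E# up to F# is 1 semitone, a half step narrower than a major second, so the interval is minor.

minor second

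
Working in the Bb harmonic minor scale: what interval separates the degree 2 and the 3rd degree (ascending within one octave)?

minor second

Bb harmonic minor: Bb C Db Eb F Gb A.
Degree 2 = C; 3rd degree = Db.
C up to Db is 1 semitone, a half step narrower than a major second, so the interval is minor.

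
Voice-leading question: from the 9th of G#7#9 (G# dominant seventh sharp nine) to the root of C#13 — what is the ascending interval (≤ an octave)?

d3

The 9th of G#7#9 (G# dominant seventh sharp nine) is A##; the root of C#13 is C#.
A## up to C# is 2 semitones, a whole step narrower than a major third, so the interval is diminished.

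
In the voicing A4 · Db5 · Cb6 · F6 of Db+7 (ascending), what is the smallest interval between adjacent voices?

Adjacent intervals: A4→Db5 = diminished fourth; Db5→Cb6 = minor seventh; Cb6→F6 = augmented fourth.
The smallest is A4 to Db5, a diminished fourth (4 semitones).

diminished fourth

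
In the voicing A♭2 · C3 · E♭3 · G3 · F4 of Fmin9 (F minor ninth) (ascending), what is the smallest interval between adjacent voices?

minor 3rd

Adjacent intervals: A♭2→C3 = major third; C3→E♭3 = minor third; E♭3→G3 = major third; G3→F4 = minor seventh.
The smallest is C3 to E♭3, a minor third (3 semitones).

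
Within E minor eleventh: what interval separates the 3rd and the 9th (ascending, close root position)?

Em11 is spelled E–G–B–D–F#–A.
So we need the interval from G up to F#.
From G to F# is 11 semitones, exactly the major seventh.

major seventh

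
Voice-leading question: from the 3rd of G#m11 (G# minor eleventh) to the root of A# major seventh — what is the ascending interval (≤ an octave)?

major 7th

G#m11 (G# minor eleventh) has B as its 3rd, and A# major seventh has A# as its root.
B up to A# spans 7 letter names and 11 semitones — a major seventh.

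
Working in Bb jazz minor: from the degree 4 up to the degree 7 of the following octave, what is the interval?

Bb melodic minor: Bb C Db Eb F G A.
So we need the interval from Eb up to A.
From Eb to A: 18 semitones over an eleventh = augmented.

augmented eleventh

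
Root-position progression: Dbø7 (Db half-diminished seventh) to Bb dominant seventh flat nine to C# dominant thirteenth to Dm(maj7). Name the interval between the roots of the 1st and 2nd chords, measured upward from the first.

M6

The roots are Db and Bb.
Db up to Bb spans 6 letter names and 9 semitones — a major sixth.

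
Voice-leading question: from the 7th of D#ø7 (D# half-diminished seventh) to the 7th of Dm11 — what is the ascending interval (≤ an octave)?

diminished 8th

The 7th of D#ø7 (D# half-diminished seventh) is C#; the 7th of Dm11 is C.
From C# to C: 11 semitones over an octave = diminished.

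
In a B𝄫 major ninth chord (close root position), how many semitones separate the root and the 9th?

B𝄫maj9 is spelled B𝄫–D♭–F♭–A♭–C♭.
B𝄫 to C♭ is a major ninth: 14 semitones.

14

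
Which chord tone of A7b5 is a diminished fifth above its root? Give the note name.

The chord tones of A7b5 are A C# Eb G.
The root is A. A diminished fifth above A is Eb.
Eb is the chord's 5th.

Eb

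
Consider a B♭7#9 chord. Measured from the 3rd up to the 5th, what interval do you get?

minor third

The chord tones of B♭7#9 are B♭ D F A♭ C♯.
So we need the interval from D up to F.
3 letter names make it a third; at 3 semitones (a half step narrower than major) the quality is minor.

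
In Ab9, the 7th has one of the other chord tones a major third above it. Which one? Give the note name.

The chord tones of Ab9 (Ab dominant ninth) are Ab–C–Eb–Gb–Bb.
The 7th is Gb. A major third above Gb is Bb.
Bb is the chord's 9th.

Bb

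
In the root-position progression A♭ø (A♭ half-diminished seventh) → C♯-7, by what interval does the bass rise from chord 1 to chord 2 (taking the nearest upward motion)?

The roots are A♭ and C♯.
A♭ up to C♯ is 5 semitones, a half step wider than a major third, so the interval is augmented.

augmented third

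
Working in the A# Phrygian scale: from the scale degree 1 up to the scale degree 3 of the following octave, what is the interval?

minor 10th

Spelling the A# Phrygian scale: A# B C# D# E# F# G#.
That puts A# below C#.
10 letter names make it a tenth; at 15 semitones (a half step narrower than major) the quality is minor.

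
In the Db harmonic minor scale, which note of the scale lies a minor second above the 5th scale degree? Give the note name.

Bbb

The scale is Db Eb Fb Gb Ab Bbb C.
The 5th scale degree is Ab; a minor second above that is Bbb — scale degree 6.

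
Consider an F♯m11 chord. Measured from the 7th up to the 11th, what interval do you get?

perfect fifth

F♯ minor eleventh: F♯, A, C♯, E, G♯, B.
So we need the interval from E up to B.
From E to B is 7 semitones, exactly the perfect fifth.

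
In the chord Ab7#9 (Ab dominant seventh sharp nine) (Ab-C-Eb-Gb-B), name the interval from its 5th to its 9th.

augmented fifth

5th = Eb; 9th = B.
From Eb to B: 8 semitones over a fifth = augmented.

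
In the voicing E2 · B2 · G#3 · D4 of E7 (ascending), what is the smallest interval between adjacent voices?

d5

Adjacent intervals: E2→B2 = perfect fifth; B2→G#3 = major sixth; G#3→D4 = diminished fifth.
The smallest is G#3 to D4, a diminished fifth (6 semitones).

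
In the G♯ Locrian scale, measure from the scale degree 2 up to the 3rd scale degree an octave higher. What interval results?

G♯ locrian: G♯ A B C♯ D E F♯.
So we need the interval from A up to B.
From A to B is 14 semitones, exactly the major ninth.

major ninth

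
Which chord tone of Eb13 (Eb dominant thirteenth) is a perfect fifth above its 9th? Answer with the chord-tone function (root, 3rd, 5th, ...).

13th

Spelling the chord: Eb-G-Bb-Db-F-C.
The 9th is F. A perfect fifth above F is C.
C is the chord's 13th.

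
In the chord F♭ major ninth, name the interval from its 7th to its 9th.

The chord tones of F♭ major ninth are F♭, A♭, C♭, E♭, G♭.
The 7th is E♭ and the 9th is G♭.
3 letter names make it a third; at 3 semitones (a half step narrower than major) the quality is minor.

minor 3rd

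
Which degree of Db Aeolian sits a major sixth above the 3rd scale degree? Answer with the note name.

Db

The scale is Db Eb Fb Gb Ab Bbb Cb.
The 3rd scale degree is Fb; a major sixth above that is Db — scale degree 1.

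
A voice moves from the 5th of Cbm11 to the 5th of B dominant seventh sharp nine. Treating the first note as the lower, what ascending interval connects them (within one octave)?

augmented seventh

The 5th of Cbm11 is Gb; the 5th of B dominant seventh sharp nine is F#.
7 letter names make it a seventh; at 12 semitones (a half step wider than major) the quality is augmented.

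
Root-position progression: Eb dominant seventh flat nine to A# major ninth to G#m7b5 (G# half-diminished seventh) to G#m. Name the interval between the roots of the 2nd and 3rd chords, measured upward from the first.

minor seventh

The roots are A# and G#.
7 letter names make it a seventh; at 10 semitones (a half step narrower than major) the quality is minor.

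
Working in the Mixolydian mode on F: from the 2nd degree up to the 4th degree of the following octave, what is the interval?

Spelling the Mixolydian mode on F: F G A Bb C D Eb.
That puts G below Bb.
10 letter names make it a tenth; at 15 semitones (a half step narrower than major) the quality is minor.

m10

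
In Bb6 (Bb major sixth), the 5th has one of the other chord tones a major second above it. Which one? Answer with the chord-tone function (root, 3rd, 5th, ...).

Bb6 is spelled Bb-D-F-G.
The 5th is F. A major second above F is G.
G is the chord's 6th.

6th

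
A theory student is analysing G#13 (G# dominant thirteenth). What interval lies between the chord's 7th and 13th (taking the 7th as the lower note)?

G#13: G#–B#–D#–F#–A#–E#.
So we need the interval from F# up to E#.
Counting 7 letters and 11 half steps from F# gives a major seventh.

major 7th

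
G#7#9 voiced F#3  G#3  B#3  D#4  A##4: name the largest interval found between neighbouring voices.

Adjacent intervals: F#3→G#3 = major second; G#3→B#3 = major third; B#3→D#4 = minor third; D#4→A##4 = augmented fifth.
The largest is D#4 to A##4, an augmented fifth (8 semitones).

augmented fifth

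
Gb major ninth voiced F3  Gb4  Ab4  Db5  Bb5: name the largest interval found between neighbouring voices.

Adjacent intervals: F3→Gb4 = minor ninth; Gb4→Ab4 = major second; Ab4→Db5 = perfect fourth; Db5→Bb5 = major sixth.
The largest is F3 to Gb4, a minor ninth (13 semitones).

minor 9th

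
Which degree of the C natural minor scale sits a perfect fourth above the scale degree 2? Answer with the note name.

The scale is C D E♭ F G A♭ B♭.
The scale degree 2 is D; a perfect fourth above that is G — scale degree 5.

G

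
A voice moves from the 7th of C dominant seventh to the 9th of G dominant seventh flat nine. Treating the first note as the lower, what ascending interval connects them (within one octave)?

C dominant seventh has Bb as its 7th, and G dominant seventh flat nine has Ab as its 9th.
Bb up to Ab is 10 semitones, a half step narrower than a major seventh, so the interval is minor.

minor seventh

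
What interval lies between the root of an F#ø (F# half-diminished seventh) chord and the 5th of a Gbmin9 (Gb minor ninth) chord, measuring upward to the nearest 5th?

F#ø (F# half-diminished seventh) has F# as its root, and Gbmin9 (Gb minor ninth) has Db as its 5th.
F# up to Db is 7 semitones, a whole step narrower than a major sixth, so the interval is diminished.

d6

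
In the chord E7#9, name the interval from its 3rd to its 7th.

diminished fifth

The chord tones of E7#9 are E, G♯, B, D, F𝄪.
That puts G♯ below D.
5 letter names make it a fifth; at 6 semitones (a half step narrower than perfect) the quality is diminished.
This 3–7 tritone is the characteristic tension at the heart of the dominant sound.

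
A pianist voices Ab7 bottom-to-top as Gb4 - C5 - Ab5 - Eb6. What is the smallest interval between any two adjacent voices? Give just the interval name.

Adjacent intervals: Gb4→C5 = augmented fourth; C5→Ab5 = minor sixth; Ab5→Eb6 = perfect fifth.
The smallest is Gb4 to C5, an augmented fourth (6 semitones).

augmented fourth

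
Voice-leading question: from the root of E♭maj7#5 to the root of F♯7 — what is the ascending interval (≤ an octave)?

augmented second

The root of E♭maj7#5 is E♭; the root of F♯7 is F♯.
2 letter names make it a second; at 3 semitones (a half step wider than major) the quality is augmented.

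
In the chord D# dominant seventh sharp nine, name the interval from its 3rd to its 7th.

Spelling the chord: D#, F##, A#, C#, E##.
3rd = F##; 7th = C#.
From F## to C#: 6 semitones over a fifth = diminished.
That tritone between 3rd and 7th is what gives the dominant seventh its pull toward resolution.

d5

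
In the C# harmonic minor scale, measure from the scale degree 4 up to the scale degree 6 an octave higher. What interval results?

minor tenth

The scale runs C# D# E F# G# A B#.
Scale degree 4 = F#; scale degree 6 (up an octave) = A.
10 letter names make it a tenth; at 15 semitones (a half step narrower than major) the quality is minor.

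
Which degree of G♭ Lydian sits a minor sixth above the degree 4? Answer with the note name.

The scale is G♭ A♭ B♭ C D♭ E♭ F.
The degree 4 is C; a minor sixth above that is A♭ — scale degree 2.

Ab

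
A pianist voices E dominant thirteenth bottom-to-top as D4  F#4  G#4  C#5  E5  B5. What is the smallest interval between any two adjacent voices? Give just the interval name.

major 2nd

Adjacent intervals: D4→F#4 = major third; F#4→G#4 = major second; G#4→C#5 = perfect fourth; C#5→E5 = minor third; E5→B5 = perfect fifth.
The smallest is F#4 to G#4, a major second (2 semitones).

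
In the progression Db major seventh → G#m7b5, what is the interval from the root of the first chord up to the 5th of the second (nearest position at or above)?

augmented unison

The root of Db major seventh is Db; the 5th of G#m7b5 is D.
Db up to D is 1 semitone, a half step wider than a perfect unison, so the interval is augmented.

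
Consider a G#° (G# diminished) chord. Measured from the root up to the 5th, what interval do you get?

diminished fifth

The chord tones of G#dim are G#, B, D.
Root = G#; 5th = D.
G# up to D is 6 semitones, a half step narrower than a perfect fifth, so the interval is diminished.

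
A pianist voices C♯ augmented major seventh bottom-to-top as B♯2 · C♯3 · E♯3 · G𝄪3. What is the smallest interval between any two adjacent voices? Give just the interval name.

Adjacent intervals: B♯2→C♯3 = minor second; C♯3→E♯3 = major third; E♯3→G𝄪3 = major third.
The smallest is B♯2 to C♯3, a minor second (1 semitone).

minor second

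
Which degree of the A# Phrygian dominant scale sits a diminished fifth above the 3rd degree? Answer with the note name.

G#

The scale is A# B C## D# E# F# G#.
The 3rd degree is C##; a diminished fifth above that is G# — scale degree 7.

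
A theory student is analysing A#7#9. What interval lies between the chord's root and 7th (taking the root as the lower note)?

minor seventh

A# dominant seventh sharp nine: A#–C##–E#–G#–B##.
The root is A# and the 7th is G#.
7 letter names make it a seventh; at 10 semitones (a half step narrower than major) the quality is minor.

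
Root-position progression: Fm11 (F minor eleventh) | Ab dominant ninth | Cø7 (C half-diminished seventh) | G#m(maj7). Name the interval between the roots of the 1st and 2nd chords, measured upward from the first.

m3

The roots are F and Ab.
3 letter names make it a third; at 3 semitones (a half step narrower than major) the quality is minor.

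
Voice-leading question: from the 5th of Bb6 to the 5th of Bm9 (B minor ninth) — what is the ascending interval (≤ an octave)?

Bb6 has F as its 5th, and Bm9 (B minor ninth) has F# as its 5th.
F up to F# is 1 semitone, a half step wider than a perfect unison, so the interval is augmented.

augmented unison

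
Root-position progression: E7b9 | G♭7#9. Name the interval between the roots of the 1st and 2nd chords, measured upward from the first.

d3

The roots are E and G♭.
From E to G♭: 2 semitones over a third = diminished.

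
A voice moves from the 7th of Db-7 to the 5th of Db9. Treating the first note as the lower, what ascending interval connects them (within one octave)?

The 7th of Db-7 is Cb; the 5th of Db9 is Ab.
Cb up to Ab spans 6 letter names and 9 semitones — a major sixth.

major 6th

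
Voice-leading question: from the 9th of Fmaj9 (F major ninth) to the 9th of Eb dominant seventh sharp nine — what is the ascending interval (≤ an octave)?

Fmaj9 (F major ninth) has G as its 9th, and Eb dominant seventh sharp nine has F# as its 9th.
G up to F# spans 7 letter names and 11 semitones — a major seventh.

major seventh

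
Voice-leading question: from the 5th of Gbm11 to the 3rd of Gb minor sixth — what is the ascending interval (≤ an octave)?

The 5th of Gbm11 is Db; the 3rd of Gb minor sixth is Bbb.
6 letter names make it a sixth; at 8 semitones (a half step narrower than major) the quality is minor.

minor sixth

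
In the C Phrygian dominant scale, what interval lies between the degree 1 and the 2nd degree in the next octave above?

Spelling the C Phrygian dominant scale: C Db E F G Ab Bb.
Degree 1 = C; 2nd degree (up an octave) = Db.
9 letter names make it a ninth; at 13 semitones (a half step narrower than major) the quality is minor.

minor ninth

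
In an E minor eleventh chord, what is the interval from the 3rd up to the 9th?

major seventh

The chord tones of Em11 are E-G-B-D-F#-A.
That puts G below F#.
From G to F# is 11 semitones, exactly the major seventh.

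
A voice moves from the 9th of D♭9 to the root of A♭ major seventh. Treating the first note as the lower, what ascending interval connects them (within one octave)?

perfect 4th

The 9th of D♭9 is E♭; the root of A♭ major seventh is A♭.
From E♭ to A♭ is 5 semitones, exactly the perfect fourth.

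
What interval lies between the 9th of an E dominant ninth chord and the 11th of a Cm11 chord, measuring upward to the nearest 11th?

diminished 8th

E dominant ninth has F# as its 9th, and Cm11 has F as its 11th.
F# up to F is 11 semitones, a half step narrower than a perfect octave, so the interval is diminished.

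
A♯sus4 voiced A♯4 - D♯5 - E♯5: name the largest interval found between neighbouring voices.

Adjacent intervals: A♯4→D♯5 = perfect fourth; D♯5→E♯5 = major second.
The largest is A♯4 to D♯5, a perfect fourth (5 semitones).

perfect fourth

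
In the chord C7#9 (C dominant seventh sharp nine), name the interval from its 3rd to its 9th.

major 7th

C7#9 (C dominant seventh sharp nine) is spelled C-E-G-Bb-D#.
So we need the interval from E up to D#.
Counting 7 letters and 11 half steps from E gives a major seventh.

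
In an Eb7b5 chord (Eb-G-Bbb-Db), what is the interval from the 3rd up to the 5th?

3rd = G; 5th = Bbb.
3 letter names make it a third; at 2 semitones (a whole step narrower than major) the quality is diminished.

diminished 3rd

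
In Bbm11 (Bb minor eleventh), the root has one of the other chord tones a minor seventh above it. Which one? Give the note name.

Ab

Spelling the chord: Bb–Db–F–Ab–C–Eb.
The root is Bb. A minor seventh above Bb is Ab.
Ab is the chord's 7th.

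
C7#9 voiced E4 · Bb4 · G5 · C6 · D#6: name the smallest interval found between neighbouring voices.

Adjacent intervals: E4→Bb4 = diminished fifth; Bb4→G5 = major sixth; G5→C6 = perfect fourth; C6→D#6 = augmented second.
The smallest is C6 to D#6, an augmented second (3 semitones).

augmented second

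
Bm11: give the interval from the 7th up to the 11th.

Bm11 is spelled B–D–F♯–A–C♯–E.
So we need the interval from A up to E.
From A to E is 7 semitones, exactly the perfect fifth.

perfect fifth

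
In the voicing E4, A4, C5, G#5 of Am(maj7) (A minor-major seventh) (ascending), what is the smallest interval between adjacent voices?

Adjacent intervals: E4→A4 = perfect fourth; A4→C5 = minor third; C5→G#5 = augmented fifth.
The smallest is A4 to C5, a minor third (3 semitones).

minor third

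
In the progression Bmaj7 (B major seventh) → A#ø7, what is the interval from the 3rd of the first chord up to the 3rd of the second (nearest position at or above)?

The 3rd of Bmaj7 (B major seventh) is D#; the 3rd of A#ø7 is C#.
From D# to C#: 10 semitones over a seventh = minor.

minor seventh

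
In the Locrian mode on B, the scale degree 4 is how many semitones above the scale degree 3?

The scale is B C D E F G A.
D up to E is a major second — 2 semitones.

2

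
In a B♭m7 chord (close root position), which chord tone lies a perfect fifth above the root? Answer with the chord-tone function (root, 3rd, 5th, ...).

5th

B♭m7 is spelled B♭-D♭-F-A♭.
The root is B♭. A perfect fifth above B♭ is F.
F is the chord's 5th.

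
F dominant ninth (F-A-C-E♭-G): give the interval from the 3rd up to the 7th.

d5

3rd = A; 7th = E♭.
5 letter names make it a fifth; at 6 semitones (a half step narrower than perfect) the quality is diminished.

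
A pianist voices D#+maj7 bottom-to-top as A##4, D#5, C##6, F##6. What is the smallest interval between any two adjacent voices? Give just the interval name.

diminished fourth

Adjacent intervals: A##4→D#5 = diminished fourth; D#5→C##6 = major seventh; C##6→F##6 = perfect fourth.
The smallest is A##4 to D#5, a diminished fourth (4 semitones).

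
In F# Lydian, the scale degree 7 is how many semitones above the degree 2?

The scale is F# G# A# B# C# D# E#.
G# up to E# is a major sixth — 9 semitones.

9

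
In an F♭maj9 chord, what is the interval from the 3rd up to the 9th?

minor 7th

The chord tones of F♭maj9 (F♭ major ninth) are F♭, A♭, C♭, E♭, G♭.
So we need the interval from A♭ up to G♭.
7 letter names make it a seventh; at 10 semitones (a half step narrower than major) the quality is minor.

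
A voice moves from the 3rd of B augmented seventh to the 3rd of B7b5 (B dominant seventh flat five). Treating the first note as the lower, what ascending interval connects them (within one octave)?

B augmented seventh has D# as its 3rd, and B7b5 (B dominant seventh flat five) has D# as its 3rd.
D# up to D# spans 1 letter names and 0 semitones — a perfect unison.

P1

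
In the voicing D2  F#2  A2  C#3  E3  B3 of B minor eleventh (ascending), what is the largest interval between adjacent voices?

Adjacent intervals: D2→F#2 = major third; F#2→A2 = minor third; A2→C#3 = major third; C#3→E3 = minor third; E3→B3 = perfect fifth.
The largest is E3 to B3, a perfect fifth (7 semitones).

perfect fifth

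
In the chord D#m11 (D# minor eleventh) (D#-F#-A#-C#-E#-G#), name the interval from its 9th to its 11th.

minor third

9th = E#; 11th = G#.
From E# to G#: 3 semitones over a third = minor.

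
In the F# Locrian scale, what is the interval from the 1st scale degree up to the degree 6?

minor 6th

F# locrian: F# G A B C D E.
That puts F# below D.
6 letter names make it a sixth; at 8 semitones (a half step narrower than major) the quality is minor.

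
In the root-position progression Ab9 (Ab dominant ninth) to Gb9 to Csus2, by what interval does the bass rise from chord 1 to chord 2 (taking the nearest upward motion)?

The roots are Ab and Gb.
7 letter names make it a seventh; at 10 semitones (a half step narrower than major) the quality is minor.

m7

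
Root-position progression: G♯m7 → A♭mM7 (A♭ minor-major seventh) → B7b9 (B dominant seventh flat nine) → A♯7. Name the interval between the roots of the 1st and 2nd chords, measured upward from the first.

diminished second

The roots are G♯ and A♭.
From G♯ to A♭: 0 semitones over a second = diminished.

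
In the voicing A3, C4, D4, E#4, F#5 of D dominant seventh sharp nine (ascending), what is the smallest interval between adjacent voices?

major second

Adjacent intervals: A3→C4 = minor third; C4→D4 = major second; D4→E#4 = augmented second; E#4→F#5 = minor ninth.
The smallest is C4 to D4, a major second (2 semitones).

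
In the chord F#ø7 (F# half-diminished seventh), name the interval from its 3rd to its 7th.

F#m7b5 (F# half-diminished seventh) is spelled F#–A–C–E.
That puts A below E.
A up to E spans 5 letter names and 7 semitones — a perfect fifth.

perfect fifth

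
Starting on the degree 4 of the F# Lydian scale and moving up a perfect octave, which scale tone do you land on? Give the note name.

The scale is F# G# A# B# C# D# E#.
The degree 4 is B#; a perfect octave above that is B# — scale degree 4.

B#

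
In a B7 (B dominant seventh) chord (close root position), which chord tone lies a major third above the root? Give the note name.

D#

Spelling the chord: B-D#-F#-A.
The root is B. A major third above B is D#.
D# is the chord's 3rd.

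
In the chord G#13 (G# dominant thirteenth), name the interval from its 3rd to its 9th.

G#13 is spelled G#-B#-D#-F#-A#-E#.
So we need the interval from B# up to A#.
B# up to A# is 10 semitones, a half step narrower than a major seventh, so the interval is minor.

minor seventh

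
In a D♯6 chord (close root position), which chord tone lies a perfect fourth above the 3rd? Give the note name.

Spelling the chord: D♯-F𝄪-A♯-B♯.
The 3rd is F𝄪. A perfect fourth above F𝄪 is B♯.
B♯ is the chord's 6th.

B#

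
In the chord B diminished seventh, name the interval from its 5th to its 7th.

Spelling the chord: B D F Ab.
The 5th is F and the 7th is Ab.
From F to Ab: 3 semitones over a third = minor.

minor 3rd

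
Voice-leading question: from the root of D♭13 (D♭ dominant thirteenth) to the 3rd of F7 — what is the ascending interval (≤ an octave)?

D♭13 (D♭ dominant thirteenth) has D♭ as its root, and F7 has A as its 3rd.
D♭ up to A is 8 semitones, a half step wider than a perfect fifth, so the interval is augmented.

augmented 5th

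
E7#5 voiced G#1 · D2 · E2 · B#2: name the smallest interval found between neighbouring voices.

Adjacent intervals: G#1→D2 = diminished fifth; D2→E2 = major second; E2→B#2 = augmented fifth.
The smallest is D2 to E2, a major second (2 semitones).

major second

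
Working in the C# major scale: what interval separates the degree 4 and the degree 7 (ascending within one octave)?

augmented 4th

C# major: C# D# E# F# G# A# B#.
The degree 4 is F# and the degree 7 is B#.
4 letter names make it a fourth; at 6 semitones (a half step wider than perfect) the quality is augmented.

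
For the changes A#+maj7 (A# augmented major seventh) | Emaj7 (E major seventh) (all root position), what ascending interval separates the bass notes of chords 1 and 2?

The roots are A# and E.
5 letter names make it a fifth; at 6 semitones (a half step narrower than perfect) the quality is diminished.

diminished 5th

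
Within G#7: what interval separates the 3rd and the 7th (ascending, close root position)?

G#7: G#-B#-D#-F#.
That puts B# below F#.
B# up to F# is 6 semitones, a half step narrower than a perfect fifth, so the interval is diminished.

diminished fifth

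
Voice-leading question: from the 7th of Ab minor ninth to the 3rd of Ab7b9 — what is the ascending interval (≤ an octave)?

The 7th of Ab minor ninth is Gb; the 3rd of Ab7b9 is C.
From Gb to C: 6 semitones over a fourth = augmented.

augmented fourth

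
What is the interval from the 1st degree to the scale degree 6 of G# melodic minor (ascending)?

G# melodic minor: G# A# B C# D# E# F##.
1st degree = G#; 6th degree = E#.
Counting 6 letters and 9 half steps from G# gives a major sixth.

M6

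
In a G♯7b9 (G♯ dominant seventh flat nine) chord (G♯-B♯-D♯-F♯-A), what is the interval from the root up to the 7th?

The root is G♯ and the 7th is F♯.
G♯ up to F♯ is 10 semitones, a half step narrower than a major seventh, so the interval is minor.

minor 7th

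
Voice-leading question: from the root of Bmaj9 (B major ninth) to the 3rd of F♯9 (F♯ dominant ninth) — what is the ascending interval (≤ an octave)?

The root of Bmaj9 (B major ninth) is B; the 3rd of F♯9 (F♯ dominant ninth) is A♯.
Counting 7 letters and 11 half steps from B gives a major seventh.

major 7th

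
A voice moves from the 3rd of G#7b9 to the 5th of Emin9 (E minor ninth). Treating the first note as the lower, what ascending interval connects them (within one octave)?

diminished 8th

The 3rd of G#7b9 is B#; the 5th of Emin9 (E minor ninth) is B.
B# up to B is 11 semitones, a half step narrower than a perfect octave, so the interval is diminished.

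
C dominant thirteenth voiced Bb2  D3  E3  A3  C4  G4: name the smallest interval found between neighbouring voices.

Adjacent intervals: Bb2→D3 = major third; D3→E3 = major second; E3→A3 = perfect fourth; A3→C4 = minor third; C4→G4 = perfect fifth.
The smallest is D3 to E3, a major second (2 semitones).

major 2nd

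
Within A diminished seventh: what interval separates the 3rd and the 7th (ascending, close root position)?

A°7: A-C-Eb-Gb.
So we need the interval from C up to Gb.
C up to Gb is 6 semitones, a half step narrower than a perfect fifth, so the interval is diminished.

diminished fifth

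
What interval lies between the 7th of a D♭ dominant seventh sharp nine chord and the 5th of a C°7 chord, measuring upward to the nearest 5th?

perfect 5th

D♭ dominant seventh sharp nine has C♭ as its 7th, and C°7 has G♭ as its 5th.
C♭ up to G♭ spans 5 letter names and 7 semitones — a perfect fifth.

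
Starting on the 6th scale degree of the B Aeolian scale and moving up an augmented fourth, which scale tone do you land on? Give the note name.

C#

The scale is B C# D E F# G A.
The 6th scale degree is G; an augmented fourth above that is C# — scale degree 2.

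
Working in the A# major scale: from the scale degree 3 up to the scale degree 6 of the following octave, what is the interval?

perfect eleventh

The scale runs A# B# C## D# E# F## G##.
That puts C## below F##.
Counting 11 letters and 17 half steps from C## gives a perfect eleventh.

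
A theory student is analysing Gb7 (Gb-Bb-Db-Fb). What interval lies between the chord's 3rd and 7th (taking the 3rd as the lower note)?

3rd = Bb; 7th = Fb.
Bb up to Fb is 6 semitones, a half step narrower than a perfect fifth, so the interval is diminished.

diminished 5th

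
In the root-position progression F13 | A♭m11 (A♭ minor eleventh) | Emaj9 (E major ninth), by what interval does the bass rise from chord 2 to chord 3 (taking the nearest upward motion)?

augmented 5th

The roots are A♭ and E.
A♭ up to E is 8 semitones, a half step wider than a perfect fifth, so the interval is augmented.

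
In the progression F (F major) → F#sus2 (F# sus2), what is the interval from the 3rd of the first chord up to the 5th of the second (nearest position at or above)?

major third

The 3rd of F (F major) is A; the 5th of F#sus2 (F# sus2) is C#.
From A to C# is 4 semitones, exactly the major third.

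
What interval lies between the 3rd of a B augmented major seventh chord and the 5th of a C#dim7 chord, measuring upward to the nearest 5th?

diminished fourth

The 3rd of B augmented major seventh is D#; the 5th of C#dim7 is G.
D# up to G is 4 semitones, a half step narrower than a perfect fourth, so the interval is diminished.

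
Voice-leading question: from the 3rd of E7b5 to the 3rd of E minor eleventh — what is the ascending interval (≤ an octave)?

diminished octave

E7b5 has G♯ as its 3rd, and E minor eleventh has G as its 3rd.
G♯ up to G is 11 semitones, a half step narrower than a perfect octave, so the interval is diminished.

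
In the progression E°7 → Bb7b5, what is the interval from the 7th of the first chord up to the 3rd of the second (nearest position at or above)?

The 7th of E°7 is Db; the 3rd of Bb7b5 is D.
Db up to D is 1 semitone, a half step wider than a perfect unison, so the interval is augmented.

A1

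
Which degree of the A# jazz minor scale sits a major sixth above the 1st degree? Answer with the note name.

F##

The scale is A# B# C# D# E# F## G##.
The 1st degree is A#; a major sixth above that is F## — scale degree 6.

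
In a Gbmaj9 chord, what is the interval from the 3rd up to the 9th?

m7

Gbmaj9 (Gb major ninth) is spelled Gb-Bb-Db-F-Ab.
That puts Bb below Ab.
7 letter names make it a seventh; at 10 semitones (a half step narrower than major) the quality is minor.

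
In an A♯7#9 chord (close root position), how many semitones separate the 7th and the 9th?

5

The chord tones of A♯7#9 are A♯-C𝄪-E♯-G♯-B𝄪.
G♯ to B𝄪 is an augmented third: 5 semitones.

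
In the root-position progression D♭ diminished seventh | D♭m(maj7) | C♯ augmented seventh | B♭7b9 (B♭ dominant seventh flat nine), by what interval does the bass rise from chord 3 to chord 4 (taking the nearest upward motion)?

diminished seventh

The roots are C♯ and B♭.
C♯ up to B♭ is 9 semitones, a whole step narrower than a major seventh, so the interval is diminished.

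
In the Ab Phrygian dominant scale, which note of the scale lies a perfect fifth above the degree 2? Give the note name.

The scale is Ab Bbb C Db Eb Fb Gb.
The degree 2 is Bbb; a perfect fifth above that is Fb — scale degree 6.

Fb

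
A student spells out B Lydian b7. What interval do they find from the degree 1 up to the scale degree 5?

The scale runs B C♯ D♯ E♯ F♯ G♯ A.
The degree 1 is B and the degree 5 is F♯.
Counting 5 letters and 7 half steps from B gives a perfect fifth.

perfect 5th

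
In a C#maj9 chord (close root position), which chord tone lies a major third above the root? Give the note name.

C#maj9: C#-E#-G#-B#-D#.
The root is C#. A major third above C# is E#.
E# is the chord's 3rd.

E#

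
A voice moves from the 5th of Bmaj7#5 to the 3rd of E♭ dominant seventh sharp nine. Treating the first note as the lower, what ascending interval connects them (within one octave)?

The 5th of Bmaj7#5 is F𝄪; the 3rd of E♭ dominant seventh sharp nine is G.
2 letter names make it a second; at 0 semitones (a whole step narrower than major) the quality is diminished.

diminished second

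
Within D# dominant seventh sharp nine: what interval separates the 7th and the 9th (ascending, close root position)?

augmented third

The chord tones of D# dominant seventh sharp nine are D#–F##–A#–C#–E##.
So we need the interval from C# up to E##.
From C# to E##: 5 semitones over a third = augmented.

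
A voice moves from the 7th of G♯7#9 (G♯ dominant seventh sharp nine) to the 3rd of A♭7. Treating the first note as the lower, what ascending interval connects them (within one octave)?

G♯7#9 (G♯ dominant seventh sharp nine) has F♯ as its 7th, and A♭7 has C as its 3rd.
From F♯ to C: 6 semitones over a fifth = diminished.

diminished fifth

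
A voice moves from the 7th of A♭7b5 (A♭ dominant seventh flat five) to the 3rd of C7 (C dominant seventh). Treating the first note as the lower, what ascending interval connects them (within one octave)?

augmented 6th

A♭7b5 (A♭ dominant seventh flat five) has G♭ as its 7th, and C7 (C dominant seventh) has E as its 3rd.
6 letter names make it a sixth; at 10 semitones (a half step wider than major) the quality is augmented.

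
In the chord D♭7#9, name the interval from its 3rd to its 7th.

diminished fifth

The chord tones of D♭7#9 are D♭-F-A♭-C♭-E.
The 3rd is F and the 7th is C♭.
From F to C♭: 6 semitones over a fifth = diminished.
That tritone between 3rd and 7th is what gives the dominant seventh its pull toward resolution.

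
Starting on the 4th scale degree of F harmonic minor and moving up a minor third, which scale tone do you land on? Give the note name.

Db

The scale is F G Ab Bb C Db E.
The 4th scale degree is Bb; a minor third above that is Db — scale degree 6.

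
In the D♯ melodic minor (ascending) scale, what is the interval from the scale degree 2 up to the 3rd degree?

D♯ melodic minor: D♯ E♯ F♯ G♯ A♯ B♯ C𝄪.
The scale degree 2 is E♯ and the 3rd scale degree is F♯.
From E♯ to F♯: 1 semitone over a second = minor.

m2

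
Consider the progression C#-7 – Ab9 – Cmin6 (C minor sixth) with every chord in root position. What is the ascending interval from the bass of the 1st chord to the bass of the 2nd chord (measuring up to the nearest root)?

d6

The roots are C# and Ab.
From C# to Ab: 7 semitones over a sixth = diminished.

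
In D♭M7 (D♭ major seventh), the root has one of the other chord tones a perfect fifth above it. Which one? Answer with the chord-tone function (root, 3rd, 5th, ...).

5th

D♭ major seventh is spelled D♭-F-A♭-C.
The root is D♭. A perfect fifth above D♭ is A♭.
A♭ is the chord's 5th.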